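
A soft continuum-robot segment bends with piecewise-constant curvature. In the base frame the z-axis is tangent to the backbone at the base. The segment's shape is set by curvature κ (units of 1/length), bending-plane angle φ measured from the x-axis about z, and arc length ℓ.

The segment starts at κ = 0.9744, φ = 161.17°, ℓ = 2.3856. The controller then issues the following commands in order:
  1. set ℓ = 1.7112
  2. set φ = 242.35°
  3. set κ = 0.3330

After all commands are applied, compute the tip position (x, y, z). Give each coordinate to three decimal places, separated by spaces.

initial: κ=0.9744, φ=161.17°, ℓ=2.3856
cmd 1: set ℓ=1.7112 → (κ,φ,ℓ)=(0.9744,161.17°,1.7112) → tip=(-1.0650,0.3632,1.0215)
cmd 2: set φ=242.35° → (κ,φ,ℓ)=(0.9744,242.35°,1.7112) → tip=(-0.5222,-0.9967,1.0215)
cmd 3: set κ=0.3330 → (κ,φ,ℓ)=(0.3330,242.35°,1.7112) → tip=(-0.2202,-0.4203,1.6201)

-0.220 -0.420 1.620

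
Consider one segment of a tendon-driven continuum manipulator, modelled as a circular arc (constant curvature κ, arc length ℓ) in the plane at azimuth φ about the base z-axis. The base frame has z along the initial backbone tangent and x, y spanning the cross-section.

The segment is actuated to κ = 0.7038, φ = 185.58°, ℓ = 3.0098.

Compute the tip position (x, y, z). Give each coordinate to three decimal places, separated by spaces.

-2.150 -0.210 1.213

θ = κ·ℓ = 0.7038 × 3.0098 = 2.11830 rad
ρ = (1 − cos θ)/κ = (1 − -0.52056)/0.7038 = 2.16049
z = sin θ / κ = 0.85383/0.7038 = 1.21317
x = ρ cos φ = 2.16049 × cos(185.58°) = -2.15026
y = ρ sin φ = 2.16049 × sin(185.58°) = -0.21008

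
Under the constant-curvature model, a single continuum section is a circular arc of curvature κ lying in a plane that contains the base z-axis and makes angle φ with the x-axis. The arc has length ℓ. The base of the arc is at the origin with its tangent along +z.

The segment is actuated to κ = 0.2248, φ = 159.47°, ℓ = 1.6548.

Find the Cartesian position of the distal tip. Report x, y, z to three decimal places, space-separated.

θ = κ·ℓ = 0.2248 × 1.6548 = 0.37200 rad
ρ = (1 − cos θ)/κ = (1 − 0.93160)/0.2248 = 0.30426
z = sin θ / κ = 0.36348/0.2248 = 1.61690
x = ρ cos φ = 0.30426 × cos(159.47°) = -0.28494
y = ρ sin φ = 0.30426 × sin(159.47°) = 0.10670

-0.285 0.107 1.617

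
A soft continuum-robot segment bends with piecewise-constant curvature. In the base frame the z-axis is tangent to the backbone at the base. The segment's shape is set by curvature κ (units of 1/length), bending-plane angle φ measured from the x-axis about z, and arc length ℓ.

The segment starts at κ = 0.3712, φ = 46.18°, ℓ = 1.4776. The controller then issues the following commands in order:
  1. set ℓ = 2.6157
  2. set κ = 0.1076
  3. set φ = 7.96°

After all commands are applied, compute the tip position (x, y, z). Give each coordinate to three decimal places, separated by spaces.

initial: κ=0.3712, φ=46.18°, ℓ=1.4776
cmd 1: set ℓ=2.6157 → (κ,φ,ℓ)=(0.3712,46.18°,2.6157) → tip=(0.8123,0.8465,2.2237)
cmd 2: set κ=0.1076 → (κ,φ,ℓ)=(0.1076,46.18°,2.6157) → tip=(0.2532,0.2638,2.5813)
cmd 3: set φ=7.96° → (κ,φ,ℓ)=(0.1076,7.96°,2.6157) → tip=(0.3621,0.0506,2.5813)

0.362 0.051 2.581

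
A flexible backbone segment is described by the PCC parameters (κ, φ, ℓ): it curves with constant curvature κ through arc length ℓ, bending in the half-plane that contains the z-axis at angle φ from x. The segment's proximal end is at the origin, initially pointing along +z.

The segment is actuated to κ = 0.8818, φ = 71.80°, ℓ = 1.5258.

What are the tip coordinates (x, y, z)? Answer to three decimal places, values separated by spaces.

θ = κ·ℓ = 0.8818 × 1.5258 = 1.34545 rad
ρ = (1 − cos θ)/κ = (1 − 0.22344)/0.8818 = 0.88065
z = sin θ / κ = 0.97472/0.8818 = 1.10537
x = ρ cos φ = 0.88065 × cos(71.80°) = 0.27506
y = ρ sin φ = 0.88065 × sin(71.80°) = 0.83659

0.275 0.837 1.105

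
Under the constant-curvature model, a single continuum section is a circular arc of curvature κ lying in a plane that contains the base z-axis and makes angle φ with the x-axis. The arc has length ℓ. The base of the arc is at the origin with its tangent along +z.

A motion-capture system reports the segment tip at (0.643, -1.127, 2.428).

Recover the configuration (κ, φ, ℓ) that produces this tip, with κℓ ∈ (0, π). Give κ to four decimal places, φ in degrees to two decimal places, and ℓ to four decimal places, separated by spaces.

0.3424 299.71 2.8667

ρ = √(x²+y²) = √(0.643² + -1.127²) = 1.29753
φ = atan2(y, x) mod 360° = atan2(-1.127, 0.643) = 299.7065°
|p|² = ρ² + z² = 1.29753² + 2.428² = 7.57876
κ = 2ρ / |p|² = 2×1.29753 / 7.57876 = 0.34241
θ = 2·atan2(ρ, z) = 2·atan2(1.29753, 2.428) = 0.98158 rad
ℓ = θ/κ = 0.98158/0.34241 = 2.86666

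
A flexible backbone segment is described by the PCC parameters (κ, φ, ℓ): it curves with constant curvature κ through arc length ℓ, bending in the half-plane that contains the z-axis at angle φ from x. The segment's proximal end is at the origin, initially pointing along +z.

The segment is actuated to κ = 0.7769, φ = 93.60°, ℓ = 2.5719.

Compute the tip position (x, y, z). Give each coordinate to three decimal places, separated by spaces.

-0.114 1.817 1.171

θ = κ·ℓ = 0.7769 × 2.5719 = 1.99811 rad
ρ = (1 − cos θ)/κ = (1 − -0.41443)/0.7769 = 1.82060
z = sin θ / κ = 0.91008/0.7769 = 1.17143
x = ρ cos φ = 1.82060 × cos(93.60°) = -0.11432
y = ρ sin φ = 1.82060 × sin(93.60°) = 1.81701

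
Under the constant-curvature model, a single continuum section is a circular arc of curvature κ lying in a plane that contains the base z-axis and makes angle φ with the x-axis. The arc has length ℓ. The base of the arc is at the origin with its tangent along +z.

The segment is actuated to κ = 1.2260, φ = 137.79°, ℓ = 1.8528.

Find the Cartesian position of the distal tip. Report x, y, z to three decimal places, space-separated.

-0.994 0.901 0.623

θ = κ·ℓ = 1.2260 × 1.8528 = 2.27153 rad
ρ = (1 − cos θ)/κ = (1 − -0.64478)/1.2260 = 1.34158
z = sin θ / κ = 0.76437/1.2260 = 0.62346
x = ρ cos φ = 1.34158 × cos(137.79°) = -0.99369
y = ρ sin φ = 1.34158 × sin(137.79°) = 0.90134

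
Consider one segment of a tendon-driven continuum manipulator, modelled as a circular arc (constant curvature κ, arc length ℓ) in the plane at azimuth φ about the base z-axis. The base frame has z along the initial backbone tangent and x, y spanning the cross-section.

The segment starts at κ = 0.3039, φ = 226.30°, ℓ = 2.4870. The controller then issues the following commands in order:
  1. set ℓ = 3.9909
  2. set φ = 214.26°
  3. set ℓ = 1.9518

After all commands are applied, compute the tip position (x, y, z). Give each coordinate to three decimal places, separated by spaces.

initial: κ=0.3039, φ=226.30°, ℓ=2.4870
cmd 1: set ℓ=3.9909 → (κ,φ,ℓ)=(0.3039,226.30°,3.9909) → tip=(-1.4769,-1.5455,3.0820)
cmd 2: set φ=214.26° → (κ,φ,ℓ)=(0.3039,214.26°,3.9909) → tip=(-1.7668,-1.2034,3.0820)
cmd 3: set ℓ=1.9518 → (κ,φ,ℓ)=(0.3039,214.26°,1.9518) → tip=(-0.4646,-0.3164,1.8393)

-0.465 -0.316 1.839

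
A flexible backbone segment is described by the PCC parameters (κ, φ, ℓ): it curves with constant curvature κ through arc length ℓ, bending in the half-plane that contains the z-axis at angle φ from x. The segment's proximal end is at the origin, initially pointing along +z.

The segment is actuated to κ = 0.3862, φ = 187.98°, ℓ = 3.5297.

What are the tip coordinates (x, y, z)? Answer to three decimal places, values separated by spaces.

θ = κ·ℓ = 0.3862 × 3.5297 = 1.36317 rad
ρ = (1 − cos θ)/κ = (1 − 0.20614)/0.3862 = 2.05557
z = sin θ / κ = 0.97852/0.3862 = 2.53372
x = ρ cos φ = 2.05557 × cos(187.98°) = -2.03567
y = ρ sin φ = 2.05557 × sin(187.98°) = -0.28537

-2.036 -0.285 2.534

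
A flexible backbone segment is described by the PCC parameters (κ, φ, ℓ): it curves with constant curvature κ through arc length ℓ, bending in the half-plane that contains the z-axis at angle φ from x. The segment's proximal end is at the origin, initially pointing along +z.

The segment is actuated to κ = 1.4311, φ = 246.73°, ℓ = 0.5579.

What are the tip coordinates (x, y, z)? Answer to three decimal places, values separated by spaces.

-0.083 -0.194 0.500

θ = κ·ℓ = 1.4311 × 0.5579 = 0.79841 rad
ρ = (1 − cos θ)/κ = (1 − 0.69785)/1.4311 = 0.21113
z = sin θ / κ = 0.71625/1.4311 = 0.50049
x = ρ cos φ = 0.21113 × cos(246.73°) = -0.08341
y = ρ sin φ = 0.21113 × sin(246.73°) = -0.19396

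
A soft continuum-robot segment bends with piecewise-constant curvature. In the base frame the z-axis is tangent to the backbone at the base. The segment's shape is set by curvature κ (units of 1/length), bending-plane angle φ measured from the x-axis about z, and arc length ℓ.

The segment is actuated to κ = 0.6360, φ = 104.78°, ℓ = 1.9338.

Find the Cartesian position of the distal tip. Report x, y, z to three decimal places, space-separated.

-0.267 1.012 1.482

θ = κ·ℓ = 0.6360 × 1.9338 = 1.22990 rad
ρ = (1 − cos θ)/κ = (1 − 0.33433)/0.6360 = 1.04664
z = sin θ / κ = 0.94245/0.6360 = 1.48185
x = ρ cos φ = 1.04664 × cos(104.78°) = -0.26701
y = ρ sin φ = 1.04664 × sin(104.78°) = 1.01201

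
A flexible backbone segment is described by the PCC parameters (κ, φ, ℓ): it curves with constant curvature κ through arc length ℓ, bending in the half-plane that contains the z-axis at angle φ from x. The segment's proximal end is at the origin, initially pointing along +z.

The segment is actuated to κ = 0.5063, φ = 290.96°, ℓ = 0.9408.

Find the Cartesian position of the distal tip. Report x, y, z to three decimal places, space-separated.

0.079 -0.205 0.906

θ = κ·ℓ = 0.5063 × 0.9408 = 0.47633 rad
ρ = (1 − cos θ)/κ = (1 − 0.88869)/0.5063 = 0.21986
z = sin θ / κ = 0.45852/0.5063 = 0.90563
x = ρ cos φ = 0.21986 × cos(290.96°) = 0.07865
y = ρ sin φ = 0.21986 × sin(290.96°) = -0.20531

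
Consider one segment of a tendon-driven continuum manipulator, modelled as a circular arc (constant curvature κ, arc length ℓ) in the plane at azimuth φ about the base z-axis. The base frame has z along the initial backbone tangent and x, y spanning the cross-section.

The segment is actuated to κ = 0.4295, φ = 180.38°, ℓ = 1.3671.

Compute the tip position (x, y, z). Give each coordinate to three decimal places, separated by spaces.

-0.390 -0.003 1.290

θ = κ·ℓ = 0.4295 × 1.3671 = 0.58717 rad
ρ = (1 − cos θ)/κ = (1 − 0.83251)/0.4295 = 0.38996
z = sin θ / κ = 0.55401/0.4295 = 1.28989
x = ρ cos φ = 0.38996 × cos(180.38°) = -0.38995
y = ρ sin φ = 0.38996 × sin(180.38°) = -0.00259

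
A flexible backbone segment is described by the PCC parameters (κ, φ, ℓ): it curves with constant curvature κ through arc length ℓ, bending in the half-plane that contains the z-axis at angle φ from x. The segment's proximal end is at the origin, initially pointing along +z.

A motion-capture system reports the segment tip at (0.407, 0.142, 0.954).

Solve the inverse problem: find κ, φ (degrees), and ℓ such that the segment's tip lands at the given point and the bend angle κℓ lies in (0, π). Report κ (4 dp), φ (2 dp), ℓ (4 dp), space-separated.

0.7867 19.23 1.0790

ρ = √(x²+y²) = √(0.407² + 0.142²) = 0.43106
φ = atan2(y, x) mod 360° = atan2(0.142, 0.407) = 19.2336°
|p|² = ρ² + z² = 0.43106² + 0.954² = 1.09593
κ = 2ρ / |p|² = 2×0.43106 / 1.09593 = 0.78666
θ = 2·atan2(ρ, z) = 2·atan2(0.43106, 0.954) = 0.84877 rad
ℓ = θ/κ = 0.84877/0.78666 = 1.07896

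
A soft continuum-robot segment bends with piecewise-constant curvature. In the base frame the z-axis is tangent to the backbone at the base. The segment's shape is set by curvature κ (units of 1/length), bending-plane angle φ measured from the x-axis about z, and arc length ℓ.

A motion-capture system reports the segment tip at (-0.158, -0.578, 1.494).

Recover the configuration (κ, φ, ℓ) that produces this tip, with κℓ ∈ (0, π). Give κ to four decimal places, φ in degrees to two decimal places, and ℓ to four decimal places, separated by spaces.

ρ = √(x²+y²) = √(-0.158² + -0.578²) = 0.59921
φ = atan2(y, x) mod 360° = atan2(-0.578, -0.158) = 254.7113°
|p|² = ρ² + z² = 0.59921² + 1.494² = 2.59108
κ = 2ρ / |p|² = 2×0.59921 / 2.59108 = 0.46251
θ = 2·atan2(ρ, z) = 2·atan2(0.59921, 1.494) = 0.76287 rad
ℓ = θ/κ = 0.76287/0.46251 = 1.64939

0.4625 254.71 1.6494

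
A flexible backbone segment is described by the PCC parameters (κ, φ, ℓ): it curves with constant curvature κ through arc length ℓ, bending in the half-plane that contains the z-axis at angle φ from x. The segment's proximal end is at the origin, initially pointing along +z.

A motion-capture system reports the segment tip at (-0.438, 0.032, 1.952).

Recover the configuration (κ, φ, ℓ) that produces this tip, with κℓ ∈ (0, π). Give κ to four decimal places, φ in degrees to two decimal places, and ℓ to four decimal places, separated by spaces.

ρ = √(x²+y²) = √(-0.438² + 0.032²) = 0.43917
φ = atan2(y, x) mod 360° = atan2(0.032, -0.438) = 175.8214°
|p|² = ρ² + z² = 0.43917² + 1.952² = 4.00317
κ = 2ρ / |p|² = 2×0.43917 / 4.00317 = 0.21941
θ = 2·atan2(ρ, z) = 2·atan2(0.43917, 1.952) = 0.44260 rad
ℓ = θ/κ = 0.44260/0.21941 = 2.01722

0.2194 175.82 2.0172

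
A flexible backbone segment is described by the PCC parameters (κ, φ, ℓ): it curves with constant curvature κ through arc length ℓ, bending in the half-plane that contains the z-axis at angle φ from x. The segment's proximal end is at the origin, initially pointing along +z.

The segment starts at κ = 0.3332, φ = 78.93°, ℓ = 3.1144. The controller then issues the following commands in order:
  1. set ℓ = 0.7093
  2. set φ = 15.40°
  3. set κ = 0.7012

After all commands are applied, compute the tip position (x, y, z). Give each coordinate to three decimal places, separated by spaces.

0.167 0.046 0.680

initial: κ=0.3332, φ=78.93°, ℓ=3.1144
cmd 1: set ℓ=0.7093 → (κ,φ,ℓ)=(0.3332,78.93°,0.7093) → tip=(0.0160,0.0819,0.7027)
cmd 2: set φ=15.40° → (κ,φ,ℓ)=(0.3332,15.40°,0.7093) → tip=(0.0804,0.0222,0.7027)
cmd 3: set κ=0.7012 → (κ,φ,ℓ)=(0.7012,15.40°,0.7093) → tip=(0.1666,0.0459,0.6804)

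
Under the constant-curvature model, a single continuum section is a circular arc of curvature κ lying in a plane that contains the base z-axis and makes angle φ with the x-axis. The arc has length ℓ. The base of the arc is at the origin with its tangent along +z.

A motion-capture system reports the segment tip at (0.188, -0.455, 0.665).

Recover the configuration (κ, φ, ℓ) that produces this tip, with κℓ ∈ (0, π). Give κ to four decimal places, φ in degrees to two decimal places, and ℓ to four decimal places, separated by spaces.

1.4383 292.45 0.8862

ρ = √(x²+y²) = √(0.188² + -0.455²) = 0.49231
φ = atan2(y, x) mod 360° = atan2(-0.455, 0.188) = 292.4498°
|p|² = ρ² + z² = 0.49231² + 0.665² = 0.68459
κ = 2ρ / |p|² = 2×0.49231 / 0.68459 = 1.43825
θ = 2·atan2(ρ, z) = 2·atan2(0.49231, 0.665) = 1.27455 rad
ℓ = θ/κ = 1.27455/1.43825 = 0.88618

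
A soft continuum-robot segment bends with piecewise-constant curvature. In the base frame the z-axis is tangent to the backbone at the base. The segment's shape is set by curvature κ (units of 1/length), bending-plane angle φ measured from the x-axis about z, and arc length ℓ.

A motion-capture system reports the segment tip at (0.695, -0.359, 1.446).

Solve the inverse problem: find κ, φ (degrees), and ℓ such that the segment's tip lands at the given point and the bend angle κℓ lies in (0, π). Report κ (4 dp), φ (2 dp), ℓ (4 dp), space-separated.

0.5788 332.68 1.7134

ρ = √(x²+y²) = √(0.695² + -0.359²) = 0.78224
φ = atan2(y, x) mod 360° = atan2(-0.359, 0.695) = 332.6815°
|p|² = ρ² + z² = 0.78224² + 1.446² = 2.70282
κ = 2ρ / |p|² = 2×0.78224 / 2.70282 = 0.57884
θ = 2·atan2(ρ, z) = 2·atan2(0.78224, 1.446) = 0.99177 rad
ℓ = θ/κ = 0.99177/0.57884 = 1.71339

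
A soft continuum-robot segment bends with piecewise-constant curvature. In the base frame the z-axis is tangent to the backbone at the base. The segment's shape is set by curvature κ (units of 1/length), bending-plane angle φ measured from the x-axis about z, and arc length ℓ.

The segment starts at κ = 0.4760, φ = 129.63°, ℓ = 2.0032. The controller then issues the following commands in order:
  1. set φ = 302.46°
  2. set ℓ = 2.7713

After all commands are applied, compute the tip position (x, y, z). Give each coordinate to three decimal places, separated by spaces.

initial: κ=0.4760, φ=129.63°, ℓ=2.0032
cmd 1: set φ=302.46° → (κ,φ,ℓ)=(0.4760,302.46°,2.0032) → tip=(0.4749,-0.7466,1.7132)
cmd 2: set ℓ=2.7713 → (κ,φ,ℓ)=(0.4760,302.46°,2.7713) → tip=(0.8468,-1.3312,2.0347)

0.847 -1.331 2.035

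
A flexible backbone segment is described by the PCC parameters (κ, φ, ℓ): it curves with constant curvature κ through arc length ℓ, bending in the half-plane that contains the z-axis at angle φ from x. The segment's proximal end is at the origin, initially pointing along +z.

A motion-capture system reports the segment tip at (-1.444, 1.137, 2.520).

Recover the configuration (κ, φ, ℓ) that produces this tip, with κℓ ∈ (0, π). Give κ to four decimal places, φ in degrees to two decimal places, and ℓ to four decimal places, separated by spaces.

ρ = √(x²+y²) = √(-1.444² + 1.137²) = 1.83791
φ = atan2(y, x) mod 360° = atan2(1.137, -1.444) = 141.7832°
|p|² = ρ² + z² = 1.83791² + 2.520² = 9.72831
κ = 2ρ / |p|² = 2×1.83791 / 9.72831 = 0.37785
θ = 2·atan2(ρ, z) = 2·atan2(1.83791, 2.520) = 1.26028 rad
ℓ = θ/κ = 1.26028/0.37785 = 3.33542

0.3778 141.78 3.3354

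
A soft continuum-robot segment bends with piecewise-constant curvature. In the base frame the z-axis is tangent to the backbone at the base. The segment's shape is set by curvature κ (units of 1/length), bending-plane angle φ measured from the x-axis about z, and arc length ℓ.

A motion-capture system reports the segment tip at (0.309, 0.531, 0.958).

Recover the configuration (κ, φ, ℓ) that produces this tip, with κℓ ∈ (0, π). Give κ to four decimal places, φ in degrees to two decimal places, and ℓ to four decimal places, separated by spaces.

ρ = √(x²+y²) = √(0.309² + 0.531²) = 0.61436
φ = atan2(y, x) mod 360° = atan2(0.531, 0.309) = 59.8040°
|p|² = ρ² + z² = 0.61436² + 0.958² = 1.29521
κ = 2ρ / |p|² = 2×0.61436 / 1.29521 = 0.94867
θ = 2·atan2(ρ, z) = 2·atan2(0.61436, 0.958) = 1.14047 rad
ℓ = θ/κ = 1.14047/0.94867 = 1.20217

0.9487 59.80 1.2022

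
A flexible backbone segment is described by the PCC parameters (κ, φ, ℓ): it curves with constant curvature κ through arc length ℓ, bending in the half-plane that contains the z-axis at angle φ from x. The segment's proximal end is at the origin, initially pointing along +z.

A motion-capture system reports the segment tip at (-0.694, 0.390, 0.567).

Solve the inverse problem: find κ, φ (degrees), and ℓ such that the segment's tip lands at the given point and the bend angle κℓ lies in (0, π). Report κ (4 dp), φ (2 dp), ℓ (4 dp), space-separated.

1.6668 150.67 1.1422

ρ = √(x²+y²) = √(-0.694² + 0.390²) = 0.79608
φ = atan2(y, x) mod 360° = atan2(0.390, -0.694) = 150.6658°
|p|² = ρ² + z² = 0.79608² + 0.567² = 0.95522
κ = 2ρ / |p|² = 2×0.79608 / 0.95522 = 1.66678
θ = 2·atan2(ρ, z) = 2·atan2(0.79608, 0.567) = 1.90380 rad
ℓ = θ/κ = 1.90380/1.66678 = 1.14220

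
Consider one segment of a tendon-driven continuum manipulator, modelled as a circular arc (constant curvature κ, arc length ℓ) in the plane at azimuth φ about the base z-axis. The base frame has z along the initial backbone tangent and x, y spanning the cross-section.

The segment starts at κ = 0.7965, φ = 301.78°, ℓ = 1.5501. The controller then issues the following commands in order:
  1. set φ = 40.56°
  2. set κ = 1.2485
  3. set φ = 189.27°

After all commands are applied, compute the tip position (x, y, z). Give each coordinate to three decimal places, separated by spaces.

initial: κ=0.7965, φ=301.78°, ℓ=1.5501
cmd 1: set φ=40.56° → (κ,φ,ℓ)=(0.7965,40.56°,1.5501) → tip=(0.6392,0.5471,1.1852)
cmd 2: set κ=1.2485 → (κ,φ,ℓ)=(1.2485,40.56°,1.5501) → tip=(0.8254,0.7065,0.7483)
cmd 3: set φ=189.27° → (κ,φ,ℓ)=(1.2485,189.27°,1.5501) → tip=(-1.0723,-0.1750,0.7483)

-1.072 -0.175 0.748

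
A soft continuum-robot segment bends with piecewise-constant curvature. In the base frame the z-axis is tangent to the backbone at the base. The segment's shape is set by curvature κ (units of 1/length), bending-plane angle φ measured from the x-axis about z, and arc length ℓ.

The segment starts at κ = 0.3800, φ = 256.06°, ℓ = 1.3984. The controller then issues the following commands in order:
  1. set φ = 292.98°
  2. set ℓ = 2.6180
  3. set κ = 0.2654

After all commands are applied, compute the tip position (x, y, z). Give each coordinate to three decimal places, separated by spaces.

0.341 -0.804 2.412

initial: κ=0.3800, φ=256.06°, ℓ=1.3984
cmd 1: set φ=292.98° → (κ,φ,ℓ)=(0.3800,292.98°,1.3984) → tip=(0.1417,-0.3341,1.3335)
cmd 2: set ℓ=2.6180 → (κ,φ,ℓ)=(0.3800,292.98°,2.6180) → tip=(0.4678,-1.1032,2.2070)
cmd 3: set κ=0.2654 → (κ,φ,ℓ)=(0.2654,292.98°,2.6180) → tip=(0.3410,-0.8042,2.4124)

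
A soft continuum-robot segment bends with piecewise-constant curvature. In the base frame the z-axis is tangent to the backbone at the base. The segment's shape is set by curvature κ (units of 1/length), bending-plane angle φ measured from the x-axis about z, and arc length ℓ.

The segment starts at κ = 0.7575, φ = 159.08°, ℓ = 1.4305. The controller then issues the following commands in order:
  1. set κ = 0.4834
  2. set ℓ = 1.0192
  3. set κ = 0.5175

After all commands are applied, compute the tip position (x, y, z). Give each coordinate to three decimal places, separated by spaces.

initial: κ=0.7575, φ=159.08°, ℓ=1.4305
cmd 1: set κ=0.4834 → (κ,φ,ℓ)=(0.4834,159.08°,1.4305) → tip=(-0.4439,0.1697,1.3192)
cmd 2: set ℓ=1.0192 → (κ,φ,ℓ)=(0.4834,159.08°,1.0192) → tip=(-0.2298,0.0878,0.9785)
cmd 3: set κ=0.5175 → (κ,φ,ℓ)=(0.5175,159.08°,1.0192) → tip=(-0.2453,0.0938,0.9726)

-0.245 0.094 0.973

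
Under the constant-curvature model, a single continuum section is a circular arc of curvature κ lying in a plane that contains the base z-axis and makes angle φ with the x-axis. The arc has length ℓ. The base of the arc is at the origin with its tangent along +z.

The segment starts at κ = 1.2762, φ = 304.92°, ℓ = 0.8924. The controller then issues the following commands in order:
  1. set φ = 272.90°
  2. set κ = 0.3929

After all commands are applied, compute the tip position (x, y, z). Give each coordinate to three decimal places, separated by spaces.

initial: κ=1.2762, φ=304.92°, ℓ=0.8924
cmd 1: set φ=272.90° → (κ,φ,ℓ)=(1.2762,272.90°,0.8924) → tip=(0.0230,-0.4550,0.7116)
cmd 2: set κ=0.3929 → (κ,φ,ℓ)=(0.3929,272.90°,0.8924) → tip=(0.0078,-0.1547,0.8742)

0.008 -0.155 0.874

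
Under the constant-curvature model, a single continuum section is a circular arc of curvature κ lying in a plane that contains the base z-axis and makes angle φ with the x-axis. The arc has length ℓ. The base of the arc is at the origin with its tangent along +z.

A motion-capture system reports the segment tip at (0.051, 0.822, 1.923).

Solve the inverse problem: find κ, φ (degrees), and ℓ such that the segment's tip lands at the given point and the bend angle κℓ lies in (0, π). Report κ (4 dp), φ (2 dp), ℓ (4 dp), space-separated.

ρ = √(x²+y²) = √(0.051² + 0.822²) = 0.82358
φ = atan2(y, x) mod 360° = atan2(0.822, 0.051) = 86.4497°
|p|² = ρ² + z² = 0.82358² + 1.923² = 4.37621
κ = 2ρ / |p|² = 2×0.82358 / 4.37621 = 0.37639
θ = 2·atan2(ρ, z) = 2·atan2(0.82358, 1.923) = 0.80929 rad
ℓ = θ/κ = 0.80929/0.37639 = 2.15014

0.3764 86.45 2.1501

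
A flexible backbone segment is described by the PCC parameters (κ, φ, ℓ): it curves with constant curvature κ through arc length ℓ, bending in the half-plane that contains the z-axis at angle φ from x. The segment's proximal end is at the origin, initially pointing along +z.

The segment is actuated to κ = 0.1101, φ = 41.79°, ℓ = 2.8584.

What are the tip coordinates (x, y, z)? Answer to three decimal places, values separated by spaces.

θ = κ·ℓ = 0.1101 × 2.8584 = 0.31471 rad
ρ = (1 − cos θ)/κ = (1 − 0.95089)/0.1101 = 0.44608
z = sin θ / κ = 0.30954/0.1101 = 2.81145
x = ρ cos φ = 0.44608 × cos(41.79°) = 0.33260
y = ρ sin φ = 0.44608 × sin(41.79°) = 0.29727

0.333 0.297 2.811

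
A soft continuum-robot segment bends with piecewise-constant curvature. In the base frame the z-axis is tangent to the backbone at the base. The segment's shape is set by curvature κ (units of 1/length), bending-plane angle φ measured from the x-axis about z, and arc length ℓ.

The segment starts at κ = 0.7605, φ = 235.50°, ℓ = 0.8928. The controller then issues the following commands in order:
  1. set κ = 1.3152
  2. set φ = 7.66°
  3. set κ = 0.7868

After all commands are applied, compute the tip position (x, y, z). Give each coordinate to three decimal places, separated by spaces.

0.298 0.040 0.821

initial: κ=0.7605, φ=235.50°, ℓ=0.8928
cmd 1: set κ=1.3152 → (κ,φ,ℓ)=(1.3152,235.50°,0.8928) → tip=(-0.2643,-0.3846,0.7013)
cmd 2: set φ=7.66° → (κ,φ,ℓ)=(1.3152,7.66°,0.8928) → tip=(0.4625,0.0622,0.7013)
cmd 3: set κ=0.7868 → (κ,φ,ℓ)=(0.7868,7.66°,0.8928) → tip=(0.2982,0.0401,0.8212)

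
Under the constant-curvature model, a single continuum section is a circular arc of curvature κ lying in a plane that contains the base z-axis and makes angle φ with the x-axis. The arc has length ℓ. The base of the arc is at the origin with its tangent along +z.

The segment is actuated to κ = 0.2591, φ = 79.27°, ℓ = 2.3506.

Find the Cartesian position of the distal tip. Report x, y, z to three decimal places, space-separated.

0.129 0.682 2.208

θ = κ·ℓ = 0.2591 × 2.3506 = 0.60904 rad
ρ = (1 − cos θ)/κ = (1 − 0.82020)/0.2591 = 0.69395
z = sin θ / κ = 0.57208/0.2591 = 2.20795
x = ρ cos φ = 0.69395 × cos(79.27°) = 0.12920
y = ρ sin φ = 0.69395 × sin(79.27°) = 0.68182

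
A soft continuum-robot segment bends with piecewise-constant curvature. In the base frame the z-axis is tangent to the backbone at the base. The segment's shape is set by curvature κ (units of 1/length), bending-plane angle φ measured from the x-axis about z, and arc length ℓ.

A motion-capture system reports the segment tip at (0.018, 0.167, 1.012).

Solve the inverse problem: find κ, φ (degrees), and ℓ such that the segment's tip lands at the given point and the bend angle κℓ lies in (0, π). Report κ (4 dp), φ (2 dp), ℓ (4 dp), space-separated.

0.3192 83.85 1.0305

ρ = √(x²+y²) = √(0.018² + 0.167²) = 0.16797
φ = atan2(y, x) mod 360° = atan2(0.167, 0.018) = 83.8482°
|p|² = ρ² + z² = 0.16797² + 1.012² = 1.05236
κ = 2ρ / |p|² = 2×0.16797 / 1.05236 = 0.31922
θ = 2·atan2(ρ, z) = 2·atan2(0.16797, 1.012) = 0.32895 rad
ℓ = θ/κ = 0.32895/0.31922 = 1.03048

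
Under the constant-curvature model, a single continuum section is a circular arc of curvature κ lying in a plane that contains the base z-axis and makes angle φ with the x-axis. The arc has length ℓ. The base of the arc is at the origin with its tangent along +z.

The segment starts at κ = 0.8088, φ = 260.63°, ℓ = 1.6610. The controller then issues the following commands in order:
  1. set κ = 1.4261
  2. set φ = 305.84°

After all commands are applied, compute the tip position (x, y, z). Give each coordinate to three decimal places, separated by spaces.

initial: κ=0.8088, φ=260.63°, ℓ=1.6610
cmd 1: set κ=1.4261 → (κ,φ,ℓ)=(1.4261,260.63°,1.6610) → tip=(-0.1959,-1.1872,0.4896)
cmd 2: set φ=305.84° → (κ,φ,ℓ)=(1.4261,305.84°,1.6610) → tip=(0.7045,-0.9754,0.4896)

0.705 -0.975 0.490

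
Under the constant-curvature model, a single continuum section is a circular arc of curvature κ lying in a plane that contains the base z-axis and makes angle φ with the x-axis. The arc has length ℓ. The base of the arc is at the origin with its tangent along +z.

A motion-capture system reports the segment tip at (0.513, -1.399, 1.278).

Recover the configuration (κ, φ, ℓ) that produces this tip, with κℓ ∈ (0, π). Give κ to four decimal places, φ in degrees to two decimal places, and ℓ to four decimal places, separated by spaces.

0.7733 290.14 2.2290

ρ = √(x²+y²) = √(0.513² + -1.399²) = 1.49009
φ = atan2(y, x) mod 360° = atan2(-1.399, 0.513) = 290.1375°
|p|² = ρ² + z² = 1.49009² + 1.278² = 3.85365
κ = 2ρ / |p|² = 2×1.49009 / 3.85365 = 0.77334
θ = 2·atan2(ρ, z) = 2·atan2(1.49009, 1.278) = 1.72374 rad
ℓ = θ/κ = 1.72374/0.77334 = 2.22895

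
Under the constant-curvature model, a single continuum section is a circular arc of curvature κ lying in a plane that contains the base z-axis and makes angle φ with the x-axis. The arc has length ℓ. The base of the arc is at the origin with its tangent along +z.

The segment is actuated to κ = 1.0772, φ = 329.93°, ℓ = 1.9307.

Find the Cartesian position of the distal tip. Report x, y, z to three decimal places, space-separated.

1.195 -0.692 0.811

θ = κ·ℓ = 1.0772 × 1.9307 = 2.07975 rad
ρ = (1 − cos θ)/κ = (1 − -0.48726)/1.0772 = 1.38068
z = sin θ / κ = 0.87325/1.0772 = 0.81067
x = ρ cos φ = 1.38068 × cos(329.93°) = 1.19486
y = ρ sin φ = 1.38068 × sin(329.93°) = -0.69180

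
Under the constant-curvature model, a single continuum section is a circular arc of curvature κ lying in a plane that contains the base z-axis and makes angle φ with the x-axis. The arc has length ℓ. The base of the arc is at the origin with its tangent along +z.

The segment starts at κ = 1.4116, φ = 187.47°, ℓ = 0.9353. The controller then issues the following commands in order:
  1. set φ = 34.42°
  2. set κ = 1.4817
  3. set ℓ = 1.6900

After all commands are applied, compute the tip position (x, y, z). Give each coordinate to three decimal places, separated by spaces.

initial: κ=1.4116, φ=187.47°, ℓ=0.9353
cmd 1: set φ=34.42° → (κ,φ,ℓ)=(1.4116,34.42°,0.9353) → tip=(0.4395,0.3012,0.6863)
cmd 2: set κ=1.4817 → (κ,φ,ℓ)=(1.4817,34.42°,0.9353) → tip=(0.4543,0.3113,0.6634)
cmd 3: set ℓ=1.6900 → (κ,φ,ℓ)=(1.4817,34.42°,1.6900) → tip=(1.0041,0.6880,0.4017)

1.004 0.688 0.402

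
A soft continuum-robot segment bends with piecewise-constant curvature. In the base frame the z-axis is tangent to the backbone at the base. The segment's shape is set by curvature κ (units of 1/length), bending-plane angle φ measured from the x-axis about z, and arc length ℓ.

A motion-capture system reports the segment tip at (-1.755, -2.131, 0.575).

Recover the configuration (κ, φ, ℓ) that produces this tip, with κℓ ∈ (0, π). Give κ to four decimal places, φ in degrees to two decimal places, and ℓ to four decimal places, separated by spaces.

ρ = √(x²+y²) = √(-1.755² + -2.131²) = 2.76065
φ = atan2(y, x) mod 360° = atan2(-2.131, -1.755) = 230.5266°
|p|² = ρ² + z² = 2.76065² + 0.575² = 7.95181
κ = 2ρ / |p|² = 2×2.76065 / 7.95181 = 0.69434
θ = 2·atan2(ρ, z) = 2·atan2(2.76065, 0.575) = 2.73090 rad
ℓ = θ/κ = 2.73090/0.69434 = 3.93305

0.6943 230.53 3.9331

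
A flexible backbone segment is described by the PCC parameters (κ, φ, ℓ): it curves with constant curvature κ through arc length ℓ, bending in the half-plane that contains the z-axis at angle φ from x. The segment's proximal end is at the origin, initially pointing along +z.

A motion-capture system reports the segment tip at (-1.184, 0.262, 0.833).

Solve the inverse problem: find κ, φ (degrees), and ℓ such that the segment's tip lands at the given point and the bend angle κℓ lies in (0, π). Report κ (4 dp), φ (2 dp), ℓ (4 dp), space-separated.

1.1205 167.52 1.7293

ρ = √(x²+y²) = √(-1.184² + 0.262²) = 1.21264
φ = atan2(y, x) mod 360° = atan2(0.262, -1.184) = 167.5224°
|p|² = ρ² + z² = 1.21264² + 0.833² = 2.16439
κ = 2ρ / |p|² = 2×1.21264 / 2.16439 = 1.12054
θ = 2·atan2(ρ, z) = 2·atan2(1.21264, 0.833) = 1.93779 rad
ℓ = θ/κ = 1.93779/1.12054 = 1.72934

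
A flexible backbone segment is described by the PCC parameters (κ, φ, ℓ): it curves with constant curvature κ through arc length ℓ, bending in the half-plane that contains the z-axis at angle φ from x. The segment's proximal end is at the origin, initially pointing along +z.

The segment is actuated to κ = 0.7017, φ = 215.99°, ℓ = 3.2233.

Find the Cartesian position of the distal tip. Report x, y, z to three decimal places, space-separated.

-1.888 -1.371 1.098

θ = κ·ℓ = 0.7017 × 3.2233 = 2.26179 rad
ρ = (1 − cos θ)/κ = (1 − -0.63730)/0.7017 = 2.33334
z = sin θ / κ = 0.77061/0.7017 = 1.09821
x = ρ cos φ = 2.33334 × cos(215.99°) = -1.88795
y = ρ sin φ = 2.33334 × sin(215.99°) = -1.37117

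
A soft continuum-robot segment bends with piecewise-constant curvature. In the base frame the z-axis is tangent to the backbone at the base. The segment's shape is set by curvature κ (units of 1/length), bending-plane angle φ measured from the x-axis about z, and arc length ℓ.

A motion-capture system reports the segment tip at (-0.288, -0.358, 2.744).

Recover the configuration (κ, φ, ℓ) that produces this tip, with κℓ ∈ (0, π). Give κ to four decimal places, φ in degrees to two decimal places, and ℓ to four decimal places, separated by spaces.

0.1187 231.18 2.7950

ρ = √(x²+y²) = √(-0.288² + -0.358²) = 0.45946
φ = atan2(y, x) mod 360° = atan2(-0.358, -0.288) = 231.1844°
|p|² = ρ² + z² = 0.45946² + 2.744² = 7.74064
κ = 2ρ / |p|² = 2×0.45946 / 7.74064 = 0.11871
θ = 2·atan2(ρ, z) = 2·atan2(0.45946, 2.744) = 0.33181 rad
ℓ = θ/κ = 0.33181/0.11871 = 2.79501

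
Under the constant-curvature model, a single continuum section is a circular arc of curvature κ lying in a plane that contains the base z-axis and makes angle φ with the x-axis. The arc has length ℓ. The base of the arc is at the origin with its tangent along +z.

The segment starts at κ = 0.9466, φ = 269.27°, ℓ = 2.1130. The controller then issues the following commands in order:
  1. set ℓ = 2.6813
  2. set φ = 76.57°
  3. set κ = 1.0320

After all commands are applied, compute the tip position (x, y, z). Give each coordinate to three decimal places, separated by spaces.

initial: κ=0.9466, φ=269.27°, ℓ=2.1130
cmd 1: set ℓ=2.6813 → (κ,φ,ℓ)=(0.9466,269.27°,2.6813) → tip=(-0.0245,-1.9261,0.5995)
cmd 2: set φ=76.57° → (κ,φ,ℓ)=(0.9466,76.57°,2.6813) → tip=(0.4474,1.8736,0.5995)
cmd 3: set κ=1.0320 → (κ,φ,ℓ)=(1.0320,76.57°,2.6813) → tip=(0.4345,1.8197,0.3545)

0.435 1.820 0.354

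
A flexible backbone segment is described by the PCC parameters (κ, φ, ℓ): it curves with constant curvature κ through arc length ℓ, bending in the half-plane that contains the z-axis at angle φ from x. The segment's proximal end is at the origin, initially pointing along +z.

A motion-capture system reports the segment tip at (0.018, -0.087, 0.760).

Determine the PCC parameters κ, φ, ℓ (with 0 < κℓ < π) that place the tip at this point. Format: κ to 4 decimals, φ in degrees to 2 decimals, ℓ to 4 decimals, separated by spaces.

0.3035 281.69 0.7669

ρ = √(x²+y²) = √(0.018² + -0.087²) = 0.08884
φ = atan2(y, x) mod 360° = atan2(-0.087, 0.018) = 281.6894°
|p|² = ρ² + z² = 0.08884² + 0.760² = 0.58549
κ = 2ρ / |p|² = 2×0.08884 / 0.58549 = 0.30348
θ = 2·atan2(ρ, z) = 2·atan2(0.08884, 0.760) = 0.23274 rad
ℓ = θ/κ = 0.23274/0.30348 = 0.76690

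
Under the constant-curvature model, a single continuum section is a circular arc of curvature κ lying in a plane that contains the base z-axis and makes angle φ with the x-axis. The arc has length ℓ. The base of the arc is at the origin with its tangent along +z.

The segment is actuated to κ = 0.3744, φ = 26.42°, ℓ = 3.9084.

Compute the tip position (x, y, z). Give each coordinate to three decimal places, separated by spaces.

θ = κ·ℓ = 0.3744 × 3.9084 = 1.46330 rad
ρ = (1 − cos θ)/κ = (1 − 0.10728)/0.3744 = 2.38439
z = sin θ / κ = 0.99423/0.3744 = 2.65552
x = ρ cos φ = 2.38439 × cos(26.42°) = 2.13536
y = ρ sin φ = 2.38439 × sin(26.42°) = 1.06093

2.135 1.061 2.656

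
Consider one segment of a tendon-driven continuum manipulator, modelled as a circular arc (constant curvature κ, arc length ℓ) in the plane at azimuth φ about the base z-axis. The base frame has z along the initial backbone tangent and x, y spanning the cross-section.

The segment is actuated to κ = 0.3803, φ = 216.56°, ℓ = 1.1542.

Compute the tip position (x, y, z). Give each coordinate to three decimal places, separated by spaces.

-0.200 -0.148 1.117

θ = κ·ℓ = 0.3803 × 1.1542 = 0.43894 rad
ρ = (1 − cos θ)/κ = (1 − 0.90520)/0.3803 = 0.24927
z = sin θ / κ = 0.42498/0.3803 = 1.11749
x = ρ cos φ = 0.24927 × cos(216.56°) = -0.20022
y = ρ sin φ = 0.24927 × sin(216.56°) = -0.14848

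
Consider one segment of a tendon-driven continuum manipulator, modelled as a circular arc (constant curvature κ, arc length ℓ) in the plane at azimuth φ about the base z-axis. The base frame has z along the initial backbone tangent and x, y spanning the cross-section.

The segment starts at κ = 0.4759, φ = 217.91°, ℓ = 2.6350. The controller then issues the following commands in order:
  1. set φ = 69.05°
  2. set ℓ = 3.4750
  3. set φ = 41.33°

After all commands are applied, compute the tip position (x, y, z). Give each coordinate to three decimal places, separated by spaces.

1.709 1.503 2.094

initial: κ=0.4759, φ=217.91°, ℓ=2.6350
cmd 1: set φ=69.05° → (κ,φ,ℓ)=(0.4759,69.05°,2.6350) → tip=(0.5173,1.3510,1.9967)
cmd 2: set ℓ=3.4750 → (κ,φ,ℓ)=(0.4759,69.05°,3.4750) → tip=(0.8136,2.1250,2.0941)
cmd 3: set φ=41.33° → (κ,φ,ℓ)=(0.4759,41.33°,3.4750) → tip=(1.7086,1.5027,2.0941)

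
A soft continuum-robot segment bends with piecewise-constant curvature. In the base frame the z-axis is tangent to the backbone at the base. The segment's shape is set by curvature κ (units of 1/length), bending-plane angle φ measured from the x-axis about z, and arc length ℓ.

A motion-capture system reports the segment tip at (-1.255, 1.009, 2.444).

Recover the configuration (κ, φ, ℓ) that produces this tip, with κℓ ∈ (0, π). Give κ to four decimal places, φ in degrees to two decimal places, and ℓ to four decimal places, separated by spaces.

ρ = √(x²+y²) = √(-1.255² + 1.009²) = 1.61031
φ = atan2(y, x) mod 360° = atan2(1.009, -1.255) = 141.2013°
|p|² = ρ² + z² = 1.61031² + 2.444² = 8.56624
κ = 2ρ / |p|² = 2×1.61031 / 8.56624 = 0.37597
θ = 2·atan2(ρ, z) = 2·atan2(1.61031, 2.444) = 1.16519 rad
ℓ = θ/κ = 1.16519/0.37597 = 3.09918

0.3760 141.20 3.0992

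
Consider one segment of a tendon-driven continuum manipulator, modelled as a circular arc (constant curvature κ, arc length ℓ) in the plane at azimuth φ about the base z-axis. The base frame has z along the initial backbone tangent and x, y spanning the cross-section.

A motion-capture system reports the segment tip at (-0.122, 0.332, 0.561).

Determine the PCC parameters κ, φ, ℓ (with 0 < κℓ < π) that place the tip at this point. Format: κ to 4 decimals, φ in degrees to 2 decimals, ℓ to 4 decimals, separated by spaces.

1.6084 110.18 0.6995

ρ = √(x²+y²) = √(-0.122² + 0.332²) = 0.35371
φ = atan2(y, x) mod 360° = atan2(0.332, -0.122) = 110.1769°
|p|² = ρ² + z² = 0.35371² + 0.561² = 0.43983
κ = 2ρ / |p|² = 2×0.35371 / 0.43983 = 1.60838
θ = 2·atan2(ρ, z) = 2·atan2(0.35371, 0.561) = 1.12508 rad
ℓ = θ/κ = 1.12508/1.60838 = 0.69951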